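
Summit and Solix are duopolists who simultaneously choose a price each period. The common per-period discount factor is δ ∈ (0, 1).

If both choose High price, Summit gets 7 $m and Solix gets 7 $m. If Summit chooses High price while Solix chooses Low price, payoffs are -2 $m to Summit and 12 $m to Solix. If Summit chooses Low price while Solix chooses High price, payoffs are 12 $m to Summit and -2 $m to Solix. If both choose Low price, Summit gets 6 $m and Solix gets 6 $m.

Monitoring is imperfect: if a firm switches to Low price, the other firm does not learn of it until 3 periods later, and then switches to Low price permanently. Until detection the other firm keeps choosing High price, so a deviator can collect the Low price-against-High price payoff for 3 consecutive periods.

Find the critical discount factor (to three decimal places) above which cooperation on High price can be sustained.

0.941

A deviator earns 12 for 3 periods, then 6 forever; cooperating earns 7 forever. Multiplying the IC by (1−δ):
7 ≥ 12(1−δ^3) + 6δ^3, so 6·δ^3 ≥ 5 and δ^3 ≥ 5/6.
δ ≥ (5/6)^(1/3) ≈ 0.941.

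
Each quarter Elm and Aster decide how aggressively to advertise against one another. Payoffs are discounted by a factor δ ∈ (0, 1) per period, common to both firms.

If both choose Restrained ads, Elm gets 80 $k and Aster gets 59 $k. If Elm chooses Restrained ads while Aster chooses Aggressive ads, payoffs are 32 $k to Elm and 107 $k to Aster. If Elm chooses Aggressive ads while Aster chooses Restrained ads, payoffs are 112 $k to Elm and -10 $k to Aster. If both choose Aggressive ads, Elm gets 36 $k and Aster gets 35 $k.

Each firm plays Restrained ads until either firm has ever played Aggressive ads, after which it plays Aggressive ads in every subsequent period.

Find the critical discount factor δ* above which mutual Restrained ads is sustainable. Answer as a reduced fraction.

Elm: cooperation gives 80 each period; deviation gives 112 once then 36 forever.
  80/(1−δ) ≥ 112 + 36δ/(1−δ) ⇒ δ ≥ 32/76 = 8/19.
Aster: cooperation gives 59 each period; deviation gives 107 once then 35 forever.
  δ ≥ 48/72 = 2/3.
Both must hold, so the binding constraint is Aster's: δ ≥ 2/3.

2/3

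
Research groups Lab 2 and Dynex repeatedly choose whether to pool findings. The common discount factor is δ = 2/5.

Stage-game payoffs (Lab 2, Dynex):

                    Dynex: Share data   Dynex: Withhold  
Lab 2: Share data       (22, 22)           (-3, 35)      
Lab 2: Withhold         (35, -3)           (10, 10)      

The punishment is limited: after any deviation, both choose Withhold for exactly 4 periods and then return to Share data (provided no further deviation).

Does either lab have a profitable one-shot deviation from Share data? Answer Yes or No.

Yes

IC: δ+…+δ^4 ≥ (35−22)/(22−10) = 13/12.
At δ = 2/5: partial sum = 0.6496 < 1.0833. Cooperation not sustainable.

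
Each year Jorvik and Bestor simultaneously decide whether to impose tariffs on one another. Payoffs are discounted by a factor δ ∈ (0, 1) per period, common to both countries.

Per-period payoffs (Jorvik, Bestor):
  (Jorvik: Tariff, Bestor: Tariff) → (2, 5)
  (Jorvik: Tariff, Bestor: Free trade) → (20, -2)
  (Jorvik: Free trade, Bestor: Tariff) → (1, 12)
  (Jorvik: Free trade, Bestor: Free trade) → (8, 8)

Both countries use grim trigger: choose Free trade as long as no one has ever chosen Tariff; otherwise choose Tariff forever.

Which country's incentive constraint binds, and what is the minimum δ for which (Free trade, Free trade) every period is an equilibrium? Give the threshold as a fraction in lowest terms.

For Jorvik: deviation gain 20−8 = 12, per-period punishment loss 8−2 = 6. IC gives δ ≥ 12/18 = 2/3.
For Bestor: gain 4, loss 3 per period, so δ ≥ 4/7.
The tighter constraint is Jorvik's, so cooperation needs δ ≥ 2/3.

Jorvik; δ ≥ 2/3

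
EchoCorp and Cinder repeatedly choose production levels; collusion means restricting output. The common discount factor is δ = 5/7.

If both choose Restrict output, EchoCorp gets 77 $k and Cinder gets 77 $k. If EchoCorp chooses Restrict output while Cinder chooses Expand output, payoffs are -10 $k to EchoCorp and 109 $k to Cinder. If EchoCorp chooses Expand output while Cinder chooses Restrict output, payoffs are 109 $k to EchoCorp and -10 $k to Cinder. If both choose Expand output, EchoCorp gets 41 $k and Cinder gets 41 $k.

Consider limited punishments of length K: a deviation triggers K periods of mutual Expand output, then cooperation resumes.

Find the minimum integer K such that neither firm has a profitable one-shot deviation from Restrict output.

No profitable deviation requires (77−41)(δ+…+δ^K) ≥ 109−77, i.e. δ+…+δ^K ≥ 8/9 ≈ 0.8889.
With δ = 5/7, the partial sums are K=1: 0.7143, K=2: 1.2245.
K = 2 is the first length at which the sum reaches 0.8889.

2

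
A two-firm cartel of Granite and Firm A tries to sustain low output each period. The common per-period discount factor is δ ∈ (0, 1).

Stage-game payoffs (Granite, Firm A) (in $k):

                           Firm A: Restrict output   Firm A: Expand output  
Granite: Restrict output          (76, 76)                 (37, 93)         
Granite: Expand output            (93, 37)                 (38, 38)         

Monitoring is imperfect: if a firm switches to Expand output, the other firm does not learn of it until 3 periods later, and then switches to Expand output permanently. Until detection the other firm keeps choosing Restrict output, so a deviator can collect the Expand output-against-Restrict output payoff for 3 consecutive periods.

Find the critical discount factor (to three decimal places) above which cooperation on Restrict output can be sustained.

The best deviation is to choose Expand output for all 3 undetected periods, earning 93 each, then 38 forever once detected.
Deviation value: 93(1−δ^3)/(1−δ) + 38δ^3/(1−δ); cooperation value: 76/(1−δ).
IC: 76 ≥ 93(1−δ^3) + 38δ^3 = 93 − 55δ^3.
So δ^3 ≥ 17/55, giving δ ≥ (17/55)^(1/3) ≈ 0.676.

0.676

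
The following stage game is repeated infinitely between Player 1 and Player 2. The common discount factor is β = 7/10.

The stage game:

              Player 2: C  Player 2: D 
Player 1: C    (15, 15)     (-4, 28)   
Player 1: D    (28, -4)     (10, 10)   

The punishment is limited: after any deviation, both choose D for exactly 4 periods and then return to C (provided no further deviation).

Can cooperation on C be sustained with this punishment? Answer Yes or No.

A one-shot deviation gives 28 now, then 10 for 4 periods, then back to 15.
Gain from deviating: (28−15) today; loss: (15−10) in each of the next 4 periods.
No-deviation condition: (15−10)(β+…+β^4) ≥ 28−15, i.e. β+…+β^4 ≥ 13/5.
At β = 7/10: β+…+β^4 = 1.7731 < 2.6000.
So cooperation is not sustainable.

No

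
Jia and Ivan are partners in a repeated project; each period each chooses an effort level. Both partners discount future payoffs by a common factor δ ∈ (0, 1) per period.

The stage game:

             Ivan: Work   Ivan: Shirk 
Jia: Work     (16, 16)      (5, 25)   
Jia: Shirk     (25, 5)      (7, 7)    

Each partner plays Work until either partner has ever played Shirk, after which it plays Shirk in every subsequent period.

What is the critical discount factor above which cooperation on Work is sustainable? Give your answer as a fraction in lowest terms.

16/(1−δ) ≥ 25 + 7δ/(1−δ)
16 ≥ 25 − 18δ
δ ≥ 9/18 = 1/2.

1/2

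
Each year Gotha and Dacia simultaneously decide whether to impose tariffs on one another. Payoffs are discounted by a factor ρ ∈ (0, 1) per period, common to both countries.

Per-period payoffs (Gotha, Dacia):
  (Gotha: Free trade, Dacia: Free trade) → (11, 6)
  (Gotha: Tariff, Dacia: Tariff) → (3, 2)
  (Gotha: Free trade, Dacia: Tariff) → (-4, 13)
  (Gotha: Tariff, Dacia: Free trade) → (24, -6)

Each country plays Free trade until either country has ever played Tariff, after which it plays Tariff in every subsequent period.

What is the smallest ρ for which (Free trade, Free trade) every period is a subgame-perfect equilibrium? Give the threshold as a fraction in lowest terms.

Gotha's threshold: (24−11)/(24−3) = 13/21.
Dacia's threshold: (13−6)/(13−2) = 7/11.
13/21 < 7/11, so Dacia binds and ρ* = 7/11.

7/11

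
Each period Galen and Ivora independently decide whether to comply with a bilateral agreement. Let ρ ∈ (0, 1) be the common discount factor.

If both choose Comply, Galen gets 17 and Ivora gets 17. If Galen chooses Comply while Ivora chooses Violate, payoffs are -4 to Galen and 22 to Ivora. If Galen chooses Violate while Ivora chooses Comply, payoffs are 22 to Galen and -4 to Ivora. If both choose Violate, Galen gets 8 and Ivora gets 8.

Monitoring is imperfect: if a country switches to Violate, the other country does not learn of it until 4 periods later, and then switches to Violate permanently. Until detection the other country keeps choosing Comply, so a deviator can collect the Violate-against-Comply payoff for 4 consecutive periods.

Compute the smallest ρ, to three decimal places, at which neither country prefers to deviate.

The best deviation is to choose Violate for all 4 undetected periods, earning 22 each, then 8 forever once detected.
Deviation value: 22(1−ρ^4)/(1−ρ) + 8ρ^4/(1−ρ); cooperation value: 17/(1−ρ).
IC: 17 ≥ 22(1−ρ^4) + 8ρ^4 = 22 − 14ρ^4.
So ρ^4 ≥ 5/14, giving ρ ≥ (5/14)^(1/4) ≈ 0.773.

0.773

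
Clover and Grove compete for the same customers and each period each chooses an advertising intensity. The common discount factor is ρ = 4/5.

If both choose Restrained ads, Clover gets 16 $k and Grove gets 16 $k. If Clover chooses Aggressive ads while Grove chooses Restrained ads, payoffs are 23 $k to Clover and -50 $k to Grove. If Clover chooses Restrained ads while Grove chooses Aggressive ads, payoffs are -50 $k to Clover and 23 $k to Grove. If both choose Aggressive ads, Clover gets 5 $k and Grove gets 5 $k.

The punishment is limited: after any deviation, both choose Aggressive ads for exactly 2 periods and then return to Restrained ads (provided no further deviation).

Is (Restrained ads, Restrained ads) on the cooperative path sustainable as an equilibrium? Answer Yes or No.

A one-shot deviation gives 23 now, then 5 for 2 periods, then back to 16.
Gain from deviating: (23−16) today; loss: (16−5) in each of the next 2 periods.
No-deviation condition: (16−5)(ρ+…+ρ^2) ≥ 23−16, i.e. ρ+…+ρ^2 ≥ 7/11.
At ρ = 4/5: ρ+…+ρ^2 = 1.4400 ≥ 0.6364.
So cooperation is sustainable.

Yes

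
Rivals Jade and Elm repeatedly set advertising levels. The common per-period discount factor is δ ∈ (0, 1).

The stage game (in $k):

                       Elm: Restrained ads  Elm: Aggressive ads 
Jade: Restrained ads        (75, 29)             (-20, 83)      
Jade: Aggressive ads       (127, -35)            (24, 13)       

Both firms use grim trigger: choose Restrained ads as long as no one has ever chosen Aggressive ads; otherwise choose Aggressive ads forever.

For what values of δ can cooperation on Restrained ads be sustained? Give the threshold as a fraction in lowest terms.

27/35

Jade's threshold: (127−75)/(127−24) = 52/103.
Elm's threshold: (83−29)/(83−13) = 27/35.
52/103 < 27/35, so Elm binds and δ* = 27/35.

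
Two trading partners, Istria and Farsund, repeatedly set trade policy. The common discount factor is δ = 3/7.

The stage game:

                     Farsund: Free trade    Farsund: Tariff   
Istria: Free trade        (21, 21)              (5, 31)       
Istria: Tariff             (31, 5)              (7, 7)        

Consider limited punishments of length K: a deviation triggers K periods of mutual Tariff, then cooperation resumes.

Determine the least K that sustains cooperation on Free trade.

4

Need Σ_{k=1}^{K} δ^k ≥ (31−21)/(21−7) = 0.7143 at δ = 3/7.
At K = 3 the sum is 0.6910 < 0.7143; at K = 4 it is 0.7247 ≥ 0.7143.
So the minimum punishment length is K = 4.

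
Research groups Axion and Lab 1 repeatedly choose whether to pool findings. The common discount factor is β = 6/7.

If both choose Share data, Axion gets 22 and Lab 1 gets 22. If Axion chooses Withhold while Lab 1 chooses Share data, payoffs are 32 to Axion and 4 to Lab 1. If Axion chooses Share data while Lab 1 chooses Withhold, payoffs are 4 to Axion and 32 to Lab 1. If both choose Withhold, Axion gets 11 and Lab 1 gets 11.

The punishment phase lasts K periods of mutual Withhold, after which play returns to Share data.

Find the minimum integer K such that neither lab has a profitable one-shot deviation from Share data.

2

IC: β(1−β^K)/(1−β) ≥ (32−22)/(22−11) = 10/11.
With β = 6/7: need 1 − β^K ≥ 10/11·(1−6/7)/(6/7), i.e. β^K ≤ 0.8485.
Since (6/7)^1 = 0.8571 and (6/7)^2 = 0.7347, the smallest such K is 2.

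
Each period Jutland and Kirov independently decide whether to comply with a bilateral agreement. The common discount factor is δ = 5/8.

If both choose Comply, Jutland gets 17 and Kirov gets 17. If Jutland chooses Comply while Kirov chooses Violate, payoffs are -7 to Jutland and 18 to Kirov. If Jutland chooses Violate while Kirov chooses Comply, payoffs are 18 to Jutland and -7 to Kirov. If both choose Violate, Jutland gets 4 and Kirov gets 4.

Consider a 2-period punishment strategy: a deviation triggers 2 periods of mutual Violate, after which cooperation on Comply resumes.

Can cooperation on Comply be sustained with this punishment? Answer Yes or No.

Yes

A one-shot deviation gives 18 now, then 4 for 2 periods, then back to 17.
Gain from deviating: (18−17) today; loss: (17−4) in each of the next 2 periods.
No-deviation condition: (17−4)(δ+…+δ^2) ≥ 18−17, i.e. δ+…+δ^2 ≥ 1/13.
At δ = 5/8: δ+…+δ^2 = 1.0156 ≥ 0.0769.
So cooperation is sustainable.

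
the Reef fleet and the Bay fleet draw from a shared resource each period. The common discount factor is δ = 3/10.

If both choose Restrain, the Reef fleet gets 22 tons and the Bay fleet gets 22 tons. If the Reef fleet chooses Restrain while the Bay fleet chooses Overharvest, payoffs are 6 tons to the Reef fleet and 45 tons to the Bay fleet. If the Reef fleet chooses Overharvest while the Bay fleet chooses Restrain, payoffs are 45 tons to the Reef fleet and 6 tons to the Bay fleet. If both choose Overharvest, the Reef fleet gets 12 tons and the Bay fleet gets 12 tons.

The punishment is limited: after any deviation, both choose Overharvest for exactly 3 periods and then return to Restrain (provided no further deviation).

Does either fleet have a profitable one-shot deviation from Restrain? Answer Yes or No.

Comparing payoff streams over the 4 periods until play realigns: cooperate → 22(1+δ+…+δ^3); deviate → 45 + 12(δ+…+δ^3).
Cooperation is sustained iff (22−12)(δ+…+δ^3) ≥ 45−22.
δ+…+δ^3 = 3/10·(1−(3/10)^3)/(1−3/10) = 0.4170, and (45−22)/(22−12) = 2.3000.
0.4170 < 2.3000, so cooperation is not sustainable.

Yes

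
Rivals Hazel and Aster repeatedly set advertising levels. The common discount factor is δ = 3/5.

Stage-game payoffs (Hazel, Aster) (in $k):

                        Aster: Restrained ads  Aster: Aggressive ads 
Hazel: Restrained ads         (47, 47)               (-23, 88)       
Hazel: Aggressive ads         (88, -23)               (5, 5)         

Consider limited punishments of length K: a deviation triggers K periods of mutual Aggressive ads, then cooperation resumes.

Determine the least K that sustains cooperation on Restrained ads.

3

Need Σ_{k=1}^{K} δ^k ≥ (88−47)/(47−5) = 0.9762 at δ = 3/5.
At K = 2 the sum is 0.9600 < 0.9762; at K = 3 it is 1.1760 ≥ 0.9762.
So the minimum punishment length is K = 3.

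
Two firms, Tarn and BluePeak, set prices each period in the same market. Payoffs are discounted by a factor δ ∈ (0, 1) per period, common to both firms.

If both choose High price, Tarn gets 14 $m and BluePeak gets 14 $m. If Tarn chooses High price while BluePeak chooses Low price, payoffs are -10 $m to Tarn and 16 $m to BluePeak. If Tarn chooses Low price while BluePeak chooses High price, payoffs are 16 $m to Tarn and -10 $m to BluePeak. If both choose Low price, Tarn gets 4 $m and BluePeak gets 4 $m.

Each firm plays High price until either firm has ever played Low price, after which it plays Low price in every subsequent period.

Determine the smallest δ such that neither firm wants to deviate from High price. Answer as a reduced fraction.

One-period gain from deviating is 16 − 14 = 2. The loss is 14 − 4 = 10 in every subsequent period, with present value 10·δ/(1−δ).
Deviation is unprofitable when 10·δ/(1−δ) ≥ 2, i.e. δ/(1−δ) ≥ 1/5.
Equivalently δ ≥ 2/(2+10) = 1/6.

1/6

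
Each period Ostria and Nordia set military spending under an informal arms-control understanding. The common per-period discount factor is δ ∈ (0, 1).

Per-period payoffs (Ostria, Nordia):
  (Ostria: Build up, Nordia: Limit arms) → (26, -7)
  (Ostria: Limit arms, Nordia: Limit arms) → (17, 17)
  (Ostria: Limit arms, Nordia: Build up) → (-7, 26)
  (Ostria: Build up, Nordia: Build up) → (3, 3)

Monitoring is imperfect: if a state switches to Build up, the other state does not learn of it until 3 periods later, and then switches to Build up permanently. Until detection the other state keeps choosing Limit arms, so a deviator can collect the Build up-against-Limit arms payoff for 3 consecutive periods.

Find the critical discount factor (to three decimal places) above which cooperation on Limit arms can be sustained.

Deviating for the 3 undetected periods gains 26−17 = 9 per period over cooperation, then loses 17−3 = 14 per period forever once punishment starts.
Gain: 9(1 + δ + … + δ^2); loss: 14·δ^3/(1−δ).
No profitable deviation ⇔ 9(1−δ^3) ≤ 14·δ^3, i.e. δ^3 ≥ 9/(9+14) = 9/23.
Hence δ ≥ (9/23)^(1/3) ≈ 0.731.

0.731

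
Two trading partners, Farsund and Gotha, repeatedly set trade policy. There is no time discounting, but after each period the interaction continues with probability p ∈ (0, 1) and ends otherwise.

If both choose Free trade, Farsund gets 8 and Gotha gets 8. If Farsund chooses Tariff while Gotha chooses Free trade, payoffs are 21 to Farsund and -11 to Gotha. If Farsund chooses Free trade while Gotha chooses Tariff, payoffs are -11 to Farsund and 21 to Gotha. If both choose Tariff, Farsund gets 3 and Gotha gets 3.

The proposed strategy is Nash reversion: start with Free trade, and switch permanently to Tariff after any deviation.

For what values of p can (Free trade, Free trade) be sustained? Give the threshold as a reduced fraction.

13/18

Expected cooperation value is 8 + p·8 + p²·8 + … = 8/(1−p); deviation gives 21 + p·3/(1−p).
8 ≥ 21(1−p) + 3p ⇒ 18p ≥ 13 ⇒ p ≥ 13/18.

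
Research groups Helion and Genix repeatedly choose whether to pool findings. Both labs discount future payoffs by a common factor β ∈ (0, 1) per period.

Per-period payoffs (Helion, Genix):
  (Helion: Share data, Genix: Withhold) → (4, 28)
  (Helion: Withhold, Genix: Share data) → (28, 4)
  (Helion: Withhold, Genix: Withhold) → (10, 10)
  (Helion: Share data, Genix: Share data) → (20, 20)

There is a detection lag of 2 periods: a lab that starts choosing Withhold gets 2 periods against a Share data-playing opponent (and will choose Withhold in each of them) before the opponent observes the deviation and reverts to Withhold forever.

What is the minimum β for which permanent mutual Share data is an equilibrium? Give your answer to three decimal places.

Deviating for the 2 undetected periods gains 28−20 = 8 per period over cooperation, then loses 20−10 = 10 per period forever once punishment starts.
Gain: 8(1 + β + … + β^1); loss: 10·β^2/(1−β).
No profitable deviation ⇔ 8(1−β^2) ≤ 10·β^2, i.e. β^2 ≥ 8/(8+10) = 4/9.
Hence β ≥ (4/9)^(1/2) ≈ 0.667.

0.667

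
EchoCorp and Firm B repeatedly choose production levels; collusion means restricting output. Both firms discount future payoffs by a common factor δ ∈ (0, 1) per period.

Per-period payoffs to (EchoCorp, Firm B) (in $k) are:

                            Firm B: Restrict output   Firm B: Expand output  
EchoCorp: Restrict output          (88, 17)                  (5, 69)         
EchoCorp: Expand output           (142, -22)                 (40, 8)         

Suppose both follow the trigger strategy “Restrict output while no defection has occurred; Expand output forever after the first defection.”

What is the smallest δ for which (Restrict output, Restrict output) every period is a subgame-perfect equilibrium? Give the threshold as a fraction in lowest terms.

EchoCorp: cooperation gives 88 each period; deviation gives 142 once then 40 forever.
  88/(1−δ) ≥ 142 + 40δ/(1−δ) ⇒ δ ≥ 54/102 = 9/17.
Firm B: cooperation gives 17 each period; deviation gives 69 once then 8 forever.
  δ ≥ 52/61.
Both must hold, so the binding constraint is Firm B's: δ ≥ 52/61.

52/61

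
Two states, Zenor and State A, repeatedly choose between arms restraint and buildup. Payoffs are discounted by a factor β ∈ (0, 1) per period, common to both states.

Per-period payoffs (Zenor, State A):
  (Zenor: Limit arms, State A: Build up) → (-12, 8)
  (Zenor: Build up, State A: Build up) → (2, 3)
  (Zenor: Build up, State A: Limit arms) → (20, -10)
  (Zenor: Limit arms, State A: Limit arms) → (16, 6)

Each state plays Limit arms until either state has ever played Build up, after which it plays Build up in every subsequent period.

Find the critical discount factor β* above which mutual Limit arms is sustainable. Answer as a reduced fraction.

Zenor's threshold: (20−16)/(20−2) = 2/9.
State A's threshold: (8−6)/(8−3) = 2/5.
2/9 < 2/5, so State A binds and β* = 2/5.

2/5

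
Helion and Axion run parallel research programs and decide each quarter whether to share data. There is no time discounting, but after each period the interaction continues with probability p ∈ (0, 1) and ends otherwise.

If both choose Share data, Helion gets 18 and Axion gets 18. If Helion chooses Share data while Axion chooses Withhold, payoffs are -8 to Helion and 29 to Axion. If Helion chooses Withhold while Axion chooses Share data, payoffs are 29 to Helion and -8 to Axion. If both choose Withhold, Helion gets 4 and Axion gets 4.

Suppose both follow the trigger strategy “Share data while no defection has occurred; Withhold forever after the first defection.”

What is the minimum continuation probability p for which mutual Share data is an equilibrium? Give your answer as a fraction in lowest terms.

Expected cooperation value is 18 + p·18 + p²·18 + … = 18/(1−p); deviation gives 29 + p·4/(1−p).
18 ≥ 29(1−p) + 4p ⇒ 25p ≥ 11 ⇒ p ≥ 11/25.

11/25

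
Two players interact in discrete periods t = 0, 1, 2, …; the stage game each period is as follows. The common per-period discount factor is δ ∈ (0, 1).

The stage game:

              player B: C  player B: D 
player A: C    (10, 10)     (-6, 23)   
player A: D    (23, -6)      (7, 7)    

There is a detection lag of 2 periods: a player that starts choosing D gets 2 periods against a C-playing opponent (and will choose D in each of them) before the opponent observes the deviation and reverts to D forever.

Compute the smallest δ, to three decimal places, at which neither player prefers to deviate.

0.901

Deviating for the 2 undetected periods gains 23−10 = 13 per period over cooperation, then loses 10−7 = 3 per period forever once punishment starts.
Gain: 13(1 + δ + … + δ^1); loss: 3·δ^2/(1−δ).
No profitable deviation ⇔ 13(1−δ^2) ≤ 3·δ^2, i.e. δ^2 ≥ 13/(13+3) = 13/16.
Hence δ ≥ (13/16)^(1/2) ≈ 0.901.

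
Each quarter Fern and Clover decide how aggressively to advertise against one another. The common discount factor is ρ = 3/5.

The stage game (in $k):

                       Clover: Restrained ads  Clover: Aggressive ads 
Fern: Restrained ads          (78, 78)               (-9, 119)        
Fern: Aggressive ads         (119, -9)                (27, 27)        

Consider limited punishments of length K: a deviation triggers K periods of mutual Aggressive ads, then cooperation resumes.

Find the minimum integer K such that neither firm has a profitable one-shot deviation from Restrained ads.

IC: ρ(1−ρ^K)/(1−ρ) ≥ (119−78)/(78−27) = 41/51.
With ρ = 3/5: need 1 − ρ^K ≥ 41/51·(1−3/5)/(3/5), i.e. ρ^K ≤ 0.4641.
Since (3/5)^1 = 0.6000 and (3/5)^2 = 0.3600, the smallest such K is 2.

2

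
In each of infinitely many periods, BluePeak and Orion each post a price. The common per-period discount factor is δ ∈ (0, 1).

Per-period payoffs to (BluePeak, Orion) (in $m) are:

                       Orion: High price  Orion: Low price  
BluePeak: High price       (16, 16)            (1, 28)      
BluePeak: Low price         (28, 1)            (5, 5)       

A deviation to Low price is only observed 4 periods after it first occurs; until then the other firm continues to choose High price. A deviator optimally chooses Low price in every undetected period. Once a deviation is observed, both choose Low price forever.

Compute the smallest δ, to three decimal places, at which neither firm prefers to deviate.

0.850

The best deviation is to choose Low price for all 4 undetected periods, earning 28 each, then 5 forever once detected.
Deviation value: 28(1−δ^4)/(1−δ) + 5δ^4/(1−δ); cooperation value: 16/(1−δ).
IC: 16 ≥ 28(1−δ^4) + 5δ^4 = 28 − 23δ^4.
So δ^4 ≥ 12/23, giving δ ≥ (12/23)^(1/4) ≈ 0.850.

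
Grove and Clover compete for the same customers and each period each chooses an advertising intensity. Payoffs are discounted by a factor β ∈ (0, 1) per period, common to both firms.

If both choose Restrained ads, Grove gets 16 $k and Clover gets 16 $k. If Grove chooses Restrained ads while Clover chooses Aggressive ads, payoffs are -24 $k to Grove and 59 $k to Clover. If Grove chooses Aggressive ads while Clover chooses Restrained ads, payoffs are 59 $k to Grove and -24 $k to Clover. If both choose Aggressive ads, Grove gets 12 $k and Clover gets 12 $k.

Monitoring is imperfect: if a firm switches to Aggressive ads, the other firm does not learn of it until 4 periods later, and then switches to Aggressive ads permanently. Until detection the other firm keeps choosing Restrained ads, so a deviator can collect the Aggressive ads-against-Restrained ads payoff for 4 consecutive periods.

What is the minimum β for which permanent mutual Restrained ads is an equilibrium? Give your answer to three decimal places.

A deviator earns 59 for 4 periods, then 12 forever; cooperating earns 16 forever. Multiplying the IC by (1−β):
16 ≥ 59(1−β^4) + 12β^4, so 47·β^4 ≥ 43 and β^4 ≥ 43/47.
β ≥ (43/47)^(1/4) ≈ 0.978.

0.978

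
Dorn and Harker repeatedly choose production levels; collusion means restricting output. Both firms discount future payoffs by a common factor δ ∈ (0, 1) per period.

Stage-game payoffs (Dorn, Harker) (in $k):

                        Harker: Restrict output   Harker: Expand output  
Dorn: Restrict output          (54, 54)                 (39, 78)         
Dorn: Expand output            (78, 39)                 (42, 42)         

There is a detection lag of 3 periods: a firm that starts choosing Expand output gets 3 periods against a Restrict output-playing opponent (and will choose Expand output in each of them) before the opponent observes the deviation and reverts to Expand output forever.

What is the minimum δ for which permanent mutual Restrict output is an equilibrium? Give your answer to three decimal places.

0.874

The best deviation is to choose Expand output for all 3 undetected periods, earning 78 each, then 42 forever once detected.
Deviation value: 78(1−δ^3)/(1−δ) + 42δ^3/(1−δ); cooperation value: 54/(1−δ).
IC: 54 ≥ 78(1−δ^3) + 42δ^3 = 78 − 36δ^3.
So δ^3 ≥ 24/36 = 2/3, giving δ ≥ (2/3)^(1/3) ≈ 0.874.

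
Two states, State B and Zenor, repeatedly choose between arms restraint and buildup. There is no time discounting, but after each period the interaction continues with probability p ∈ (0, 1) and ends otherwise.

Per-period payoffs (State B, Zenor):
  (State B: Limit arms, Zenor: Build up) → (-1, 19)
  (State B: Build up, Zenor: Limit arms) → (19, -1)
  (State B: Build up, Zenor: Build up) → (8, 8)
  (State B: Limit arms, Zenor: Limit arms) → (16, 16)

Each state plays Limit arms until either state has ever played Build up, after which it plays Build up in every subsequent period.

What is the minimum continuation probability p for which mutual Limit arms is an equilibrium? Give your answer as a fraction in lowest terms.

3/11

With no time discounting, the continuation probability p plays the role of the discount factor.
Grim-trigger IC: 16/(1−p) ≥ 19 + 8p/(1−p) ⇒ p ≥ (19−16)/(19−8) = 3/11.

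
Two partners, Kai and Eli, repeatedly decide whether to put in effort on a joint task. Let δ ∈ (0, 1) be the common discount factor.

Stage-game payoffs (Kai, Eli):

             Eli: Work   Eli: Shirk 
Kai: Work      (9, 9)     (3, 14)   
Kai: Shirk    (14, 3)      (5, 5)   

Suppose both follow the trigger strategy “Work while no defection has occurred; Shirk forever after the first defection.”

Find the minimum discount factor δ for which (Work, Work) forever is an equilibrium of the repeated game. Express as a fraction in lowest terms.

5/9

One-period gain from deviating is 14 − 9 = 5. The loss is 9 − 5 = 4 in every subsequent period, with present value 4·δ/(1−δ).
Deviation is unprofitable when 4·δ/(1−δ) ≥ 5, i.e. δ/(1−δ) ≥ 5/4.
Equivalently δ ≥ 5/(5+4) = 5/9.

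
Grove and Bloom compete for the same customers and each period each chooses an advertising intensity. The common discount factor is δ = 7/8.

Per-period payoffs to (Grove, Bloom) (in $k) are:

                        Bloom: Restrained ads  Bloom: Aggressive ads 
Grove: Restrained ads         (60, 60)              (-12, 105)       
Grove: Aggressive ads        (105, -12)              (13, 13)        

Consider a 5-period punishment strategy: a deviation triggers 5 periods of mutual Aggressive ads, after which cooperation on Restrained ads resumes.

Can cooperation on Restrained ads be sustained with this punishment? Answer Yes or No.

Yes

Comparing payoff streams over the 6 periods until play realigns: cooperate → 60(1+δ+…+δ^5); deviate → 105 + 13(δ+…+δ^5).
Cooperation is sustained iff (60−13)(δ+…+δ^5) ≥ 105−60.
δ+…+δ^5 = 7/8·(1−(7/8)^5)/(1−7/8) = 3.4096, and (105−60)/(60−13) = 0.9574.
3.4096 ≥ 0.9574, so cooperation is sustainable.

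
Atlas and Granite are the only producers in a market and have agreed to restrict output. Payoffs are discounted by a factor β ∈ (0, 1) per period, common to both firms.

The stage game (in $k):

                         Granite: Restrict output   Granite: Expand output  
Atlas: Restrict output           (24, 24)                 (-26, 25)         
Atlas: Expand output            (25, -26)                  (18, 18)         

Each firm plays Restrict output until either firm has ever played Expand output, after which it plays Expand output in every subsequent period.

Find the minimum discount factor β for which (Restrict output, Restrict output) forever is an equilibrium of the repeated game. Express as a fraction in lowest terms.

1/7

24/(1−β) ≥ 25 + 18β/(1−β)
24 ≥ 25 − 7β
β ≥ 1/7.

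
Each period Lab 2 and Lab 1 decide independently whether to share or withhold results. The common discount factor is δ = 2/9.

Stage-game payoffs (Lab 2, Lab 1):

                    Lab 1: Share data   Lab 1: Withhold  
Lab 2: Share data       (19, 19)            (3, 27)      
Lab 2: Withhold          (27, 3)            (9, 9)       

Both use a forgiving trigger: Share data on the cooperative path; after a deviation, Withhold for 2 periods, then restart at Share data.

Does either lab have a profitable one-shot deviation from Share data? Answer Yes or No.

IC: δ+…+δ^2 ≥ (27−19)/(19−9) = 4/5.
At δ = 2/9: partial sum = 0.2716 < 0.8000. Cooperation not sustainable.

Yes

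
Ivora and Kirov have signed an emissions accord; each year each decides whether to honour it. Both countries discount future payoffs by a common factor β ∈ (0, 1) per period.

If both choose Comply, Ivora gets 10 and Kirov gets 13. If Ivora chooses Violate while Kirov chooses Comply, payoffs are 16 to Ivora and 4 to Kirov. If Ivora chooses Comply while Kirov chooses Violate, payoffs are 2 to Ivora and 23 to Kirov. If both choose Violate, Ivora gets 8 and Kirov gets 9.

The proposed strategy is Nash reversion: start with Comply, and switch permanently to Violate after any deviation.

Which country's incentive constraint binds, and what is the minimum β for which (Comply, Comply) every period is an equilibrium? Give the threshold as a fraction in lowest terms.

Ivora: cooperation gives 10 each period; deviation gives 16 once then 8 forever.
  10/(1−β) ≥ 16 + 8β/(1−β) ⇒ β ≥ 6/8 = 3/4.
Kirov: cooperation gives 13 each period; deviation gives 23 once then 9 forever.
  β ≥ 10/14 = 5/7.
Both must hold, so the binding constraint is Ivora's: β ≥ 3/4.

Ivora; β ≥ 3/4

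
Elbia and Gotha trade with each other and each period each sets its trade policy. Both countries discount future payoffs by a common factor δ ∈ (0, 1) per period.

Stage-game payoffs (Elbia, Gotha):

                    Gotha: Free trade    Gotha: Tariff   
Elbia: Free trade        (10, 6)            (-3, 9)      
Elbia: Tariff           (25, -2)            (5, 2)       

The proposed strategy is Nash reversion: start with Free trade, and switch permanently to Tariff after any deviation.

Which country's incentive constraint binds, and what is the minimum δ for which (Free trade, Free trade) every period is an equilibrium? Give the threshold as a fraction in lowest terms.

Elbia; δ ≥ 3/4

For Elbia: deviation gain 25−10 = 15, per-period punishment loss 10−5 = 5. IC gives δ ≥ 15/20 = 3/4.
For Gotha: gain 3, loss 4 per period, so δ ≥ 3/7.
The tighter constraint is Elbia's, so cooperation needs δ ≥ 3/4.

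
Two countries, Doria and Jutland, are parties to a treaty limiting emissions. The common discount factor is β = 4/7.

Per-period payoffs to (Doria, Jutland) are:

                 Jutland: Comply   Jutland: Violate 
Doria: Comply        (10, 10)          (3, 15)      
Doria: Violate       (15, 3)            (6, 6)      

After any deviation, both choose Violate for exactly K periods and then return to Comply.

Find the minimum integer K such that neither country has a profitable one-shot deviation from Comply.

5

No profitable deviation requires (10−6)(β+…+β^K) ≥ 15−10, i.e. β+…+β^K ≥ 5/4 ≈ 1.2500.
With β = 4/7, the partial sums are K=1: 0.5714, K=2: 0.8980, K=3: 1.0845, K=4: 1.1912, K=5: 1.2521.
K = 5 is the first length at which the sum reaches 1.2500.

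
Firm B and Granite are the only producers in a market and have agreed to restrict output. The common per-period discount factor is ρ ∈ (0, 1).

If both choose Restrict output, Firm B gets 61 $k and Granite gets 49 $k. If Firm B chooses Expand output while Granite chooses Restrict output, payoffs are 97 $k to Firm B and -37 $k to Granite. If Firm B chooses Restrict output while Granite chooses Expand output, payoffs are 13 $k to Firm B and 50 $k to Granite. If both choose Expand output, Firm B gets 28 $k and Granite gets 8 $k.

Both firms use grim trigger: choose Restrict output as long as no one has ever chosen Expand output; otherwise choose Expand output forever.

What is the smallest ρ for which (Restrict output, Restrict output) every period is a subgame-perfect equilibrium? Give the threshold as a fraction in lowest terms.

Firm B's threshold: (97−61)/(97−28) = 12/23.
Granite's threshold: (50−49)/(50−8) = 1/42.
12/23 > 1/42, so Firm B binds and ρ* = 12/23.

12/23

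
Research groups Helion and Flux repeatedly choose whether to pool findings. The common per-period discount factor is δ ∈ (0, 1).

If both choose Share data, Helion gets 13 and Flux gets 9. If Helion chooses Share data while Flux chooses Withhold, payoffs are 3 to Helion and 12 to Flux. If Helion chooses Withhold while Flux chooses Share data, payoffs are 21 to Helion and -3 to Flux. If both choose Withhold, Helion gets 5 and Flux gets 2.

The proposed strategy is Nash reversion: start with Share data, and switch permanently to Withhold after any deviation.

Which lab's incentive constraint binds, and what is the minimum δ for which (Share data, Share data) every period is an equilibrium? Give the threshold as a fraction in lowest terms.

Helion: cooperation gives 13 each period; deviation gives 21 once then 5 forever.
  13/(1−δ) ≥ 21 + 5δ/(1−δ) ⇒ δ ≥ 8/16 = 1/2.
Flux: cooperation gives 9 each period; deviation gives 12 once then 2 forever.
  δ ≥ 3/10.
Both must hold, so the binding constraint is Helion's: δ ≥ 1/2.

Helion; δ ≥ 1/2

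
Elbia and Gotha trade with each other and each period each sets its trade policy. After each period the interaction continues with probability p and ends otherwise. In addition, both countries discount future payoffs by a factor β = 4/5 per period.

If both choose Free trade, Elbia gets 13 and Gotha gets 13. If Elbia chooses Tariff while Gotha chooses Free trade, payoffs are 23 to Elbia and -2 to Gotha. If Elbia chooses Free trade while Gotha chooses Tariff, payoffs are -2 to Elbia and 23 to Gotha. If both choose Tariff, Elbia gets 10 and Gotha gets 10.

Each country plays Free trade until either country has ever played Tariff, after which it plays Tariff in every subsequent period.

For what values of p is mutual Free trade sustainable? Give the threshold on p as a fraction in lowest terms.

With continuation probability p and discount β, the effective per-period discount factor is βp.
Grim-trigger IC: βp ≥ (23−13)/(23−10) = 10/13.
So p ≥ (10/13)/(4/5) = 25/26.

25/26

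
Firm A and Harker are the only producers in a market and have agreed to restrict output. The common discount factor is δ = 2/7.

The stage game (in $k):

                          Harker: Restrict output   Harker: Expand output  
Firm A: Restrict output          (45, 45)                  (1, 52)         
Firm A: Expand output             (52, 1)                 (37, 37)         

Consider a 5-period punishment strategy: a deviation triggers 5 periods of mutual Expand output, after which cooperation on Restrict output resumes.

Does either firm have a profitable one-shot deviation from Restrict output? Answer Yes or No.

Yes

A one-shot deviation gives 52 now, then 37 for 5 periods, then back to 45.
Gain from deviating: (52−45) today; loss: (45−37) in each of the next 5 periods.
No-deviation condition: (45−37)(δ+…+δ^5) ≥ 52−45, i.e. δ+…+δ^5 ≥ 7/8.
At δ = 2/7: δ+…+δ^5 = 0.3992 < 0.8750.
So cooperation is not sustainable.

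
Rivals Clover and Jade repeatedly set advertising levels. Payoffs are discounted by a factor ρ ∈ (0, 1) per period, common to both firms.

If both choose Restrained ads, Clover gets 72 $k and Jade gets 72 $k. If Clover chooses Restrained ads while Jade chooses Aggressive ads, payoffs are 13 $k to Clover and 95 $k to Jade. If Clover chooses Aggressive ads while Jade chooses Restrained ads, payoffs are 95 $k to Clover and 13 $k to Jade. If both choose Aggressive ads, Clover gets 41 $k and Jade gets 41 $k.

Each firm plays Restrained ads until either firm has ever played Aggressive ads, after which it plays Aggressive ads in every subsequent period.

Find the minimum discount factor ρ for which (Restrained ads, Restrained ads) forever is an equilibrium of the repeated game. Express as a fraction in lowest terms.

23/54

Under grim trigger the critical discount factor is (T−C)/(T−P) with T = 95, C = 72, P = 41.
ρ* = (95−72)/(95−41) = 23/54.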